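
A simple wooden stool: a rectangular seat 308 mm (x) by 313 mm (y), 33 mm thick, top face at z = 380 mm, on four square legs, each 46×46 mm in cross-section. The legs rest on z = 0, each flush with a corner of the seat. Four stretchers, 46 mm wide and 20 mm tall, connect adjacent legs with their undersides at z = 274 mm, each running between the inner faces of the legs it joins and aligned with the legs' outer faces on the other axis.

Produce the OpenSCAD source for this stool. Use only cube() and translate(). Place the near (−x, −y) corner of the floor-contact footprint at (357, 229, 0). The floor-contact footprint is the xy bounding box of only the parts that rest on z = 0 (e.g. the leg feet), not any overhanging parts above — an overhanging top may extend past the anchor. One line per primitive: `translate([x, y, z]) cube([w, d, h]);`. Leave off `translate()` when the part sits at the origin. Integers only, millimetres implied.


// leg_h = 380 - 33 = 347
// stretcher span = 308 - 2*46 = 216
translate([357, 229, 347]) cube([308, 313, 33]);
translate([357, 229, 0]) cube([46, 46, 347]);
translate([619, 229, 0]) cube([46, 46, 347]);
translate([357, 496, 0]) cube([46, 46, 347]);
translate([619, 496, 0]) cube([46, 46, 347]);
translate([403, 229, 274]) cube([216, 46, 20]);
translate([403, 496, 274]) cube([216, 46, 20]);
translate([357, 275, 274]) cube([46, 221, 20]);
translate([619, 275, 274]) cube([46, 221, 20]);


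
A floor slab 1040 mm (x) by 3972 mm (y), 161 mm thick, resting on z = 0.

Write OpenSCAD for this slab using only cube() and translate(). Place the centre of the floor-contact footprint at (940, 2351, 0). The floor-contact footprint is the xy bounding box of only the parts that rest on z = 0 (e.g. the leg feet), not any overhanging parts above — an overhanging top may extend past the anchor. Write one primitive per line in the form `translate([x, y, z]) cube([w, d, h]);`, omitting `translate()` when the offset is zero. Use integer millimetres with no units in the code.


translate([420, 365, 0]) cube([1040, 3972, 161]);


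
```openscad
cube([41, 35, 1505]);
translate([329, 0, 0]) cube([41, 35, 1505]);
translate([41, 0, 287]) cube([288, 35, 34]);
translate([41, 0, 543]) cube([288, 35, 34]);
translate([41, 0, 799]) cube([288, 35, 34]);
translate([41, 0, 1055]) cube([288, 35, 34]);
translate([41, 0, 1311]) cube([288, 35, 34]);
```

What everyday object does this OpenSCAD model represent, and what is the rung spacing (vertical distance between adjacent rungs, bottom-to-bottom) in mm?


A ladder. The rung spacing is 256 mm.

Two tall 41×35 posts with 5 short bars between them — a ladder. Adjacent rungs sit at z = 287 and z = 543, so the spacing is 543 − 287 = 256 mm.


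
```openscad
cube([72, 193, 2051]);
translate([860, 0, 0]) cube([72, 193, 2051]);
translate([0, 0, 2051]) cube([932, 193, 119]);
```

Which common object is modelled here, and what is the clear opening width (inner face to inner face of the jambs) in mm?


A door frame. The clear opening width is 788 mm.

Two 2051 mm tall posts with a header on top — a door frame. The left jamb is 72 mm wide at x = 0; the right jamb starts at x = 860. The clear opening is 860 − 72 = 788 mm.


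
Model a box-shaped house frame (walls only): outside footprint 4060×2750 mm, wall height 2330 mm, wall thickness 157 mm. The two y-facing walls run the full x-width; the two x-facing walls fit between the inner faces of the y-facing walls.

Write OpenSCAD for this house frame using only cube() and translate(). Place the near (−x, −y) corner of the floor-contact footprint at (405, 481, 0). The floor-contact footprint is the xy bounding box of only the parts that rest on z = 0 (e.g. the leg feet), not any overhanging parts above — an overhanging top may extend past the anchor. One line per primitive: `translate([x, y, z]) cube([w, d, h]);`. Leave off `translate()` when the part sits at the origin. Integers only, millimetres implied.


translate([405, 481, 0]) cube([4060, 157, 2330]);
translate([405, 3074, 0]) cube([4060, 157, 2330]);
translate([405, 638, 0]) cube([157, 2436, 2330]);
translate([4308, 638, 0]) cube([157, 2436, 2330]);


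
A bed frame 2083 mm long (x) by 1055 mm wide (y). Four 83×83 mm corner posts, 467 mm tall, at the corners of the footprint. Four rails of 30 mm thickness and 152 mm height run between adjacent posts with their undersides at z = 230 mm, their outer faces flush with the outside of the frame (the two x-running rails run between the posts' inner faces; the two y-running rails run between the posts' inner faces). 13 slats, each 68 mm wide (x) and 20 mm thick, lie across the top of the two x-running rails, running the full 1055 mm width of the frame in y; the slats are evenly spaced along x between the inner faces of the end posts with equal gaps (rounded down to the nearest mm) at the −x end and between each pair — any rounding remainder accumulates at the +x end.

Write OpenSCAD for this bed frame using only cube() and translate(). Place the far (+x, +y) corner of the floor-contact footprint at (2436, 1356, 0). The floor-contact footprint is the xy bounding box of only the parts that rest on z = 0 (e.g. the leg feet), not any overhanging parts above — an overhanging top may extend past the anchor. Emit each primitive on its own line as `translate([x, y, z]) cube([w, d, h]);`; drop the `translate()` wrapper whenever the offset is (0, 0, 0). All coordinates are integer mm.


// slat z = rail_z + rail_h = 230 + 152 = 382
// slat gap = ⌊(1917 − 13·68) / 14⌋ = 73
translate([353, 301, 0]) cube([83, 83, 467]);
translate([353, 1273, 0]) cube([83, 83, 467]);
translate([2353, 301, 0]) cube([83, 83, 467]);
translate([2353, 1273, 0]) cube([83, 83, 467]);
translate([436, 301, 230]) cube([1917, 30, 152]);
translate([436, 1326, 230]) cube([1917, 30, 152]);
translate([353, 384, 230]) cube([30, 889, 152]);
translate([2406, 384, 230]) cube([30, 889, 152]);
translate([509, 301, 382]) cube([68, 1055, 20]);
translate([650, 301, 382]) cube([68, 1055, 20]);
translate([791, 301, 382]) cube([68, 1055, 20]);
translate([932, 301, 382]) cube([68, 1055, 20]);
translate([1073, 301, 382]) cube([68, 1055, 20]);
translate([1214, 301, 382]) cube([68, 1055, 20]);
translate([1355, 301, 382]) cube([68, 1055, 20]);
translate([1496, 301, 382]) cube([68, 1055, 20]);
translate([1637, 301, 382]) cube([68, 1055, 20]);
translate([1778, 301, 382]) cube([68, 1055, 20]);
translate([1919, 301, 382]) cube([68, 1055, 20]);
translate([2060, 301, 382]) cube([68, 1055, 20]);
translate([2201, 301, 382]) cube([68, 1055, 20]);


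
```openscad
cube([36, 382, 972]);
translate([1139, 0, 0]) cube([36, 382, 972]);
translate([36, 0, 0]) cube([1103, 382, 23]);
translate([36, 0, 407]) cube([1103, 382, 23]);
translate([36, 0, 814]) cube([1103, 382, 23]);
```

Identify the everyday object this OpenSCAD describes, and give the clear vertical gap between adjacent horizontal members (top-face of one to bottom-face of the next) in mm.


A bookshelf. The clear shelf gap is 384 mm.

Two tall side panels with 3 horizontal boards between them — a bookshelf. The first two shelf undersides are at z = 0 and z = 407; with shelf thickness 23, the clear gap is 407 − 0 − 23 = 384 mm.


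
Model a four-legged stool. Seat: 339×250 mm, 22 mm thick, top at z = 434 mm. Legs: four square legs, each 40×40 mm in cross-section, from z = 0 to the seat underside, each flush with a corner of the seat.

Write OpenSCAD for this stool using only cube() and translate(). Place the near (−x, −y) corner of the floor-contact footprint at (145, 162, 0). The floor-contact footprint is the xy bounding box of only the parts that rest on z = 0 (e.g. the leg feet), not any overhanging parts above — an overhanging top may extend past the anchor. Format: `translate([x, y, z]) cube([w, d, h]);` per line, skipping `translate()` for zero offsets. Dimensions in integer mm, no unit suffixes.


translate([145, 162, 412]) cube([339, 250, 22]);
translate([145, 162, 0]) cube([40, 40, 412]);
translate([444, 162, 0]) cube([40, 40, 412]);
translate([145, 372, 0]) cube([40, 40, 412]);
translate([444, 372, 0]) cube([40, 40, 412]);


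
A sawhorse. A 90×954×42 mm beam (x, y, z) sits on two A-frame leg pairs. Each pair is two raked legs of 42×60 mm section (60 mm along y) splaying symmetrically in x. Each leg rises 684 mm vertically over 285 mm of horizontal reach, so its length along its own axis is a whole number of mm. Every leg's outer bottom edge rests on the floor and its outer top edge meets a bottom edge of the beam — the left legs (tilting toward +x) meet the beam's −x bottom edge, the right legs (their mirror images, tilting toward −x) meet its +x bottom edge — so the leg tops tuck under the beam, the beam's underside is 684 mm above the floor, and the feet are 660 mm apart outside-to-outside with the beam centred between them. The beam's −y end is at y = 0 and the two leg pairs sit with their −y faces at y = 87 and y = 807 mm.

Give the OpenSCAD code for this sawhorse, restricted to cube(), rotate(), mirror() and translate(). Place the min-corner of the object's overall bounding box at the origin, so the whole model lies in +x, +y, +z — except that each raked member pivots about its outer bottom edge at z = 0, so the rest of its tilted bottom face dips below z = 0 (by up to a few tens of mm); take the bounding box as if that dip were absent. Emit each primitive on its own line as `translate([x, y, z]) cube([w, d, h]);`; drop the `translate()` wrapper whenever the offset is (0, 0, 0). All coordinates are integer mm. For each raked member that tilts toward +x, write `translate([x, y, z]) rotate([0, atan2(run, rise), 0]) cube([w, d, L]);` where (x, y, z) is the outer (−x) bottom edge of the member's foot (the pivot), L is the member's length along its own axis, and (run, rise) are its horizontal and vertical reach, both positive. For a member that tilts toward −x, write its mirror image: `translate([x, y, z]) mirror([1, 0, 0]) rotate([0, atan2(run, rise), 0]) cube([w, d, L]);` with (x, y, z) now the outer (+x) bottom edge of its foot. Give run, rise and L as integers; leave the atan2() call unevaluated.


// leg length = √(285² + 684²) = 741
// right-leg outer foot x = 2·285 + 90 = 660
// beam min-corner = (285, 0, 684)
translate([285, 0, 684]) cube([90, 954, 42]);
translate([0, 87, 0]) rotate([0, atan2(285, 684), 0]) cube([42, 60, 741]);
translate([660, 87, 0]) mirror([1, 0, 0]) rotate([0, atan2(285, 684), 0]) cube([42, 60, 741]);
translate([0, 807, 0]) rotate([0, atan2(285, 684), 0]) cube([42, 60, 741]);
translate([660, 807, 0]) mirror([1, 0, 0]) rotate([0, atan2(285, 684), 0]) cube([42, 60, 741]);


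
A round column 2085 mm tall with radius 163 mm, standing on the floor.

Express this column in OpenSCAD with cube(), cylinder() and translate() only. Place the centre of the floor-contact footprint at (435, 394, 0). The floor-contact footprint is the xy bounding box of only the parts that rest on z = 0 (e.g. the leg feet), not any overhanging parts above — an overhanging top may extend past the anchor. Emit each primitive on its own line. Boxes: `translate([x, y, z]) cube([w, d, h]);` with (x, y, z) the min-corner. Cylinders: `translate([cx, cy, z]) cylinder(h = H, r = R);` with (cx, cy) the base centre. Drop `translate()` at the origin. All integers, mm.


translate([435, 394, 0]) cylinder(h = 2085, r = 163);


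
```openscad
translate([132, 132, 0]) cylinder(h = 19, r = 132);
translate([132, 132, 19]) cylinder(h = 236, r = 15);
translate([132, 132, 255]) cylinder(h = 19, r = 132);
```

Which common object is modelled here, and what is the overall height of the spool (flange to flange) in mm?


A spool. The overall height is 274 mm.

Three coaxial cylinders, large–small–large — a spool. Two 19 mm flanges and a 236 mm core give 19 + 236 + 19 = 274 mm.


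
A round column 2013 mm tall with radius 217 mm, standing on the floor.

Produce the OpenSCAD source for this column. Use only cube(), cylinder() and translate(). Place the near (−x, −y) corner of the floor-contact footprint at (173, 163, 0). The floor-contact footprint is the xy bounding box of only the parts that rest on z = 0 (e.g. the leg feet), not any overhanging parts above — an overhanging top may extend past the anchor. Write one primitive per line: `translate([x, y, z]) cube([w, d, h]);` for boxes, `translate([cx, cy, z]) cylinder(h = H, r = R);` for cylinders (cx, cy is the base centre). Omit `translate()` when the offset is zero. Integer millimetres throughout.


translate([390, 380, 0]) cylinder(h = 2013, r = 217);


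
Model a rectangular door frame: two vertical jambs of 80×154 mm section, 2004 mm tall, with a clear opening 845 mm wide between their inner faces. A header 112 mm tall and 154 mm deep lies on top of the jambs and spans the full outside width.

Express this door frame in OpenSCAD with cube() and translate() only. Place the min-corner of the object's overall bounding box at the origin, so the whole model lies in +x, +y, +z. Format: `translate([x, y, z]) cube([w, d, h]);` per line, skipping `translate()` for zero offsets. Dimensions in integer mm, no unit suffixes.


cube([80, 154, 2004]);
translate([925, 0, 0]) cube([80, 154, 2004]);
translate([0, 0, 2004]) cube([1005, 154, 112]);


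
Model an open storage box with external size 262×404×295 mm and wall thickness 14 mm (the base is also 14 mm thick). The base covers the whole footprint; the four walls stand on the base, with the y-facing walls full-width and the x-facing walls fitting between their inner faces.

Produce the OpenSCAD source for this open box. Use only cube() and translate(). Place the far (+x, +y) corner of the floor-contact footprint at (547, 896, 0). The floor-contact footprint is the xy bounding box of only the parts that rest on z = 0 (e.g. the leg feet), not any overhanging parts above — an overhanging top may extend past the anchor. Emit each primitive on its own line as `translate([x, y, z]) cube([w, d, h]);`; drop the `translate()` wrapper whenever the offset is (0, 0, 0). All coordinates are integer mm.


translate([285, 492, 0]) cube([262, 404, 14]);
translate([285, 492, 14]) cube([262, 14, 281]);
translate([285, 882, 14]) cube([262, 14, 281]);
translate([285, 506, 14]) cube([14, 376, 281]);
translate([533, 506, 14]) cube([14, 376, 281]);


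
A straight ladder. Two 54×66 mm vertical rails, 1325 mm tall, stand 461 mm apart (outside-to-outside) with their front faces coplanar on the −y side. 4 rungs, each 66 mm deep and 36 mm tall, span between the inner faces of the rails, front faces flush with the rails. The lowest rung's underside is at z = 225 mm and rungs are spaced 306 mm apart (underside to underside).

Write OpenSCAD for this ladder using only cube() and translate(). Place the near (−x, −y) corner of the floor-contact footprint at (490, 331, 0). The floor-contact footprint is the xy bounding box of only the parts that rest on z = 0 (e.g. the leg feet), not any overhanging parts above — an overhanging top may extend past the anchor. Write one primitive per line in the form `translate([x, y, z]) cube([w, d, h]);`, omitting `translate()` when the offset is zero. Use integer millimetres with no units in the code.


translate([490, 331, 0]) cube([54, 66, 1325]);
translate([897, 331, 0]) cube([54, 66, 1325]);
translate([544, 331, 225]) cube([353, 66, 36]);
translate([544, 331, 531]) cube([353, 66, 36]);
translate([544, 331, 837]) cube([353, 66, 36]);
translate([544, 331, 1143]) cube([353, 66, 36]);


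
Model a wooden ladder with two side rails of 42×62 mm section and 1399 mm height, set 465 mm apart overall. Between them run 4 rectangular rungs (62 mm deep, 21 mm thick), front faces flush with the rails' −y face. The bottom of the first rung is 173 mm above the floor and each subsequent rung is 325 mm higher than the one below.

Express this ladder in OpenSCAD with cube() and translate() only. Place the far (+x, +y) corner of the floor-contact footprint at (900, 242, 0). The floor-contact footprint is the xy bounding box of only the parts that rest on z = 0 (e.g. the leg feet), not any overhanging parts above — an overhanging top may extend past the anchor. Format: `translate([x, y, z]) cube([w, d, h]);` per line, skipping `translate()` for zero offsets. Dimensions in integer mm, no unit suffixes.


translate([435, 180, 0]) cube([42, 62, 1399]);
translate([858, 180, 0]) cube([42, 62, 1399]);
translate([477, 180, 173]) cube([381, 62, 21]);
translate([477, 180, 498]) cube([381, 62, 21]);
translate([477, 180, 823]) cube([381, 62, 21]);
translate([477, 180, 1148]) cube([381, 62, 21]);


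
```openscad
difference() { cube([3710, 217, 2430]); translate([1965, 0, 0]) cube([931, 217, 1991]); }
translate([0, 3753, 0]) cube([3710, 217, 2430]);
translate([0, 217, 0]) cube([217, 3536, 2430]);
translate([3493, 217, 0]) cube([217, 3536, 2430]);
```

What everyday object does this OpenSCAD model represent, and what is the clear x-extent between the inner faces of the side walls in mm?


A single room. The interior width is 3276 mm.

Four walls enclosing a rectangle with a door in the front wall — a room. Outside width 3710 minus two 217 mm walls gives 3276 mm.


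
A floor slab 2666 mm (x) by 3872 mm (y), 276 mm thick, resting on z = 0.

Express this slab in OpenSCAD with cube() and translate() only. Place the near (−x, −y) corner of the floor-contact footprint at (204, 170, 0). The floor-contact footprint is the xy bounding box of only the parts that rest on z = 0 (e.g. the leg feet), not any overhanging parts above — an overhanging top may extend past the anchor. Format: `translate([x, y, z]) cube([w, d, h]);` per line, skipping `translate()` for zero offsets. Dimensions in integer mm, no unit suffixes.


translate([204, 170, 0]) cube([2666, 3872, 276]);


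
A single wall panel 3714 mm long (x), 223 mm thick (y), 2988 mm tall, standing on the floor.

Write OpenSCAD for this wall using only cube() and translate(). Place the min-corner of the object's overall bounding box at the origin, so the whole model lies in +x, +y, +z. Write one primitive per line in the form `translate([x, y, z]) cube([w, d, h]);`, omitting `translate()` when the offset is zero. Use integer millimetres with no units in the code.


cube([3714, 223, 2988]);


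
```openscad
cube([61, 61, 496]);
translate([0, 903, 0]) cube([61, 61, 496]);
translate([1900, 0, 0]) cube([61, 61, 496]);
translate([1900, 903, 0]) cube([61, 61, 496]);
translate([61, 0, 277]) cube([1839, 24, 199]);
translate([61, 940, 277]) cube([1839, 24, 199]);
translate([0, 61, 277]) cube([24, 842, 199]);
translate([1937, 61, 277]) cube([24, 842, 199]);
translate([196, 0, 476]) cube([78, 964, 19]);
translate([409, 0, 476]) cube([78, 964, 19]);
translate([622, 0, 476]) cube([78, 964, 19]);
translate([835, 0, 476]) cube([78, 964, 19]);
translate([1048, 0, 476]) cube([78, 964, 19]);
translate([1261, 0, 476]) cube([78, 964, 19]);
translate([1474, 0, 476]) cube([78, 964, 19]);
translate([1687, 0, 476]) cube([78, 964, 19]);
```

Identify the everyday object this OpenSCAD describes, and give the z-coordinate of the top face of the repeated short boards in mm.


A bed frame. The slat-top height is 495 mm.

Four posts, four rails, and a row of slats — a bed frame. Slats sit on the rails at z = 277 + 199 = 476; with slat thickness 19, the top is 495 mm.


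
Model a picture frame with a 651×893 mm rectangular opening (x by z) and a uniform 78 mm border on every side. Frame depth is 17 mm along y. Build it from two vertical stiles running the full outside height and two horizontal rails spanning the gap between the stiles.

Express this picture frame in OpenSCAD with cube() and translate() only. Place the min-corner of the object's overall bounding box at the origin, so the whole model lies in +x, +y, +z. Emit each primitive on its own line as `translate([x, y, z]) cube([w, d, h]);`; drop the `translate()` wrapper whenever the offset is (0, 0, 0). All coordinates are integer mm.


cube([78, 17, 1049]);
translate([729, 0, 0]) cube([78, 17, 1049]);
translate([78, 0, 0]) cube([651, 17, 78]);
translate([78, 0, 971]) cube([651, 17, 78]);


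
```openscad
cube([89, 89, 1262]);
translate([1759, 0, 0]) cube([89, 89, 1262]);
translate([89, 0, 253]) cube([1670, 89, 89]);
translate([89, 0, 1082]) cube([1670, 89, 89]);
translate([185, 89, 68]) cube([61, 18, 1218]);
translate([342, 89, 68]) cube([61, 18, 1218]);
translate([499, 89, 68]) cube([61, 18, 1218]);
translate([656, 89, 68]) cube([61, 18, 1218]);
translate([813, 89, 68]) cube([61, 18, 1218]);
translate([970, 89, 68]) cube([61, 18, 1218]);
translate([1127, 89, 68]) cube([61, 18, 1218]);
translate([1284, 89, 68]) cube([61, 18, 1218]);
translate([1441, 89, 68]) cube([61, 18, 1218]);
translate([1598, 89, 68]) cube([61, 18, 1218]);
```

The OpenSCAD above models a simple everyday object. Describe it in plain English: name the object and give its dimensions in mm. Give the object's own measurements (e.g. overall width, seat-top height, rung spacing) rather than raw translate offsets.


A fence section. Two 89×89 mm posts, 1262 mm tall, stand on the floor with a clear span of 1670 mm between their inner faces. Two horizontal rails of 89×89 mm section span the gap between the posts with their undersides at z = 253 mm and z = 1082 mm, flush with the posts' −y face. 10 pickets, each 61 mm wide, 18 mm thick and 1218 mm tall, are fixed to the +y face of the rails with their bottoms at z = 68 mm, spaced across the span with a 96 mm gap after the −x post and between neighbouring pickets, with 100 mm left before the +x post.


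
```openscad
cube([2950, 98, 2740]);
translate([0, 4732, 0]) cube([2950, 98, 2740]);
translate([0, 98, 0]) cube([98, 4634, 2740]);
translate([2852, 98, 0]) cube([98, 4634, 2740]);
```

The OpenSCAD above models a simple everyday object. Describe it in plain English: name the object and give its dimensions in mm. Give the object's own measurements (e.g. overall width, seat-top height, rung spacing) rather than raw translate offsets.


The wall frame of a small rectangular building: four walls, each 2740 mm tall and 98 mm thick, enclosing a footprint 2950 mm (x) by 4830 mm (y) outside-to-outside, with no floor or roof. The front and back walls (the −y and +y sides) span the full width; the two side walls fit between them.


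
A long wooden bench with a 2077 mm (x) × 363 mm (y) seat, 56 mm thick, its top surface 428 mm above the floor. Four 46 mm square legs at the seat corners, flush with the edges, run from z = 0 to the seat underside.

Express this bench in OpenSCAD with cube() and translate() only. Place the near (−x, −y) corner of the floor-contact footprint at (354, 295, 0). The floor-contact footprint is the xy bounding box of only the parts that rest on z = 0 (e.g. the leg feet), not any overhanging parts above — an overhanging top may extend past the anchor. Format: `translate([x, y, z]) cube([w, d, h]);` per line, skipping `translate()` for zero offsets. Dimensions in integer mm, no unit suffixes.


translate([354, 295, 372]) cube([2077, 363, 56]);
translate([354, 295, 0]) cube([46, 46, 372]);
translate([354, 612, 0]) cube([46, 46, 372]);
translate([2385, 295, 0]) cube([46, 46, 372]);
translate([2385, 612, 0]) cube([46, 46, 372]);


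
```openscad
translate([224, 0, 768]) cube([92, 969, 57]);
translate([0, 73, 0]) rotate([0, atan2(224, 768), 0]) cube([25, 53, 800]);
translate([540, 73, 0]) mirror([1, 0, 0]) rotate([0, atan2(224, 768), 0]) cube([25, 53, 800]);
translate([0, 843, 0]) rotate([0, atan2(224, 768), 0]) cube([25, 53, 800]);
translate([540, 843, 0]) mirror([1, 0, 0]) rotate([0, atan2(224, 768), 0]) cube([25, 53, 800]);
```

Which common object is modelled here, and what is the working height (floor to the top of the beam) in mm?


A sawhorse. The overall height is 825 mm.

A beam across two mirrored pairs of raked legs — a sawhorse. The beam's underside is at z = 768 (matching the legs' vertical rise in atan2(224, 768)) and the beam is 57 mm tall, so its top is at 768 + 57 = 825 mm. The raked legs top out at the beam's underside, so that is the highest point.


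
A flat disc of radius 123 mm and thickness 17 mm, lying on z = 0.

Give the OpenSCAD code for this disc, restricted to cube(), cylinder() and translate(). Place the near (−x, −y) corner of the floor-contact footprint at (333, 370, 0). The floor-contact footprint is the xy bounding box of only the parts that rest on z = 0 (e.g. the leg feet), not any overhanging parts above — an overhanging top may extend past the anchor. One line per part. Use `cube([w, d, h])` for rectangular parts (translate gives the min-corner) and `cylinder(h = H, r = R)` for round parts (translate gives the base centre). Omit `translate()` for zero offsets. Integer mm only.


translate([456, 493, 0]) cylinder(h = 17, r = 123);


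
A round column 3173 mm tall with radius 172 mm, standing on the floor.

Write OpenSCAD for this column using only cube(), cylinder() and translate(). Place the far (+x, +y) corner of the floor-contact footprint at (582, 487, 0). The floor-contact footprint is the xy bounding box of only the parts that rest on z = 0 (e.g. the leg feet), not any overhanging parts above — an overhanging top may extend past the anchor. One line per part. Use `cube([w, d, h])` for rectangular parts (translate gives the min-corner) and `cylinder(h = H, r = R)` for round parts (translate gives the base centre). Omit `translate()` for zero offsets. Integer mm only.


translate([410, 315, 0]) cylinder(h = 3173, r = 172);


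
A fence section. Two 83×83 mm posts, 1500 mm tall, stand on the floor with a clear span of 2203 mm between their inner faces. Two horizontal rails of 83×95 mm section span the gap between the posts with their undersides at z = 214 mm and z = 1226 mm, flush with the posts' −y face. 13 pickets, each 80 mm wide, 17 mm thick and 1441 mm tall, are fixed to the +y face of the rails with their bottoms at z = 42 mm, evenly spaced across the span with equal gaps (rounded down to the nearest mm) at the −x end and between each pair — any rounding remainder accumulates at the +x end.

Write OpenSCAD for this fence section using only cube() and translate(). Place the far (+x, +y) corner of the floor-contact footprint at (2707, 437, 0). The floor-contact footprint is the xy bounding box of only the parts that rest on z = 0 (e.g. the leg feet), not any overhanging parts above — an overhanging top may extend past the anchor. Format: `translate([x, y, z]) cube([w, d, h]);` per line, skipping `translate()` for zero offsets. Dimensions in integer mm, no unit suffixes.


translate([338, 354, 0]) cube([83, 83, 1500]);
translate([2624, 354, 0]) cube([83, 83, 1500]);
translate([421, 354, 214]) cube([2203, 83, 95]);
translate([421, 354, 1226]) cube([2203, 83, 95]);
translate([504, 437, 42]) cube([80, 17, 1441]);
translate([667, 437, 42]) cube([80, 17, 1441]);
translate([830, 437, 42]) cube([80, 17, 1441]);
translate([993, 437, 42]) cube([80, 17, 1441]);
translate([1156, 437, 42]) cube([80, 17, 1441]);
translate([1319, 437, 42]) cube([80, 17, 1441]);
translate([1482, 437, 42]) cube([80, 17, 1441]);
translate([1645, 437, 42]) cube([80, 17, 1441]);
translate([1808, 437, 42]) cube([80, 17, 1441]);
translate([1971, 437, 42]) cube([80, 17, 1441]);
translate([2134, 437, 42]) cube([80, 17, 1441]);
translate([2297, 437, 42]) cube([80, 17, 1441]);
translate([2460, 437, 42]) cube([80, 17, 1441]);


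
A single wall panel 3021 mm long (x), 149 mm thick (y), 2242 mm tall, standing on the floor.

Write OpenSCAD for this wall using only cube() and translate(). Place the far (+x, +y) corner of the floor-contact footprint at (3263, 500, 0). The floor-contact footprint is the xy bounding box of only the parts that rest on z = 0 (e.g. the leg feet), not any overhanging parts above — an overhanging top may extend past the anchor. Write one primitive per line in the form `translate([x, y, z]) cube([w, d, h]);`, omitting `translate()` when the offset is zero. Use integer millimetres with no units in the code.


translate([242, 351, 0]) cube([3021, 149, 2242]);


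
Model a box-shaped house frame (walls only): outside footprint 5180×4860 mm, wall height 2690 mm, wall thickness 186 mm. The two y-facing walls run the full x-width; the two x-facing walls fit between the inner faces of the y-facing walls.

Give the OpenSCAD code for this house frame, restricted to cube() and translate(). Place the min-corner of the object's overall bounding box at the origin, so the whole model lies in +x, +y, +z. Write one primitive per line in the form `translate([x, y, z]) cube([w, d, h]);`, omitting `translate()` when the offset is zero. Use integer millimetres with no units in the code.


cube([5180, 186, 2690]);
translate([0, 4674, 0]) cube([5180, 186, 2690]);
translate([0, 186, 0]) cube([186, 4488, 2690]);
translate([4994, 186, 0]) cube([186, 4488, 2690]);


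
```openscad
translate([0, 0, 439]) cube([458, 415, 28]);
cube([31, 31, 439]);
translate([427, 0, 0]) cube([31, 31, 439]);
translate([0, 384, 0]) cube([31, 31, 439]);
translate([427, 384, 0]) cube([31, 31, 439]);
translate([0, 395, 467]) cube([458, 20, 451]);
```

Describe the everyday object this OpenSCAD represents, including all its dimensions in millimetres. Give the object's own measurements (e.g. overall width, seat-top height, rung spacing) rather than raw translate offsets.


A chair. The seat is a 458×415×28 mm slab with its top at z = 467 mm, on four 31×31 mm corner legs (flush with the seat edges, standing on z = 0). A flat backrest 20 mm thick, 451 mm tall, spans the full seat width and rises from the seat top along its +y edge, rear face flush with the rear of the seat.


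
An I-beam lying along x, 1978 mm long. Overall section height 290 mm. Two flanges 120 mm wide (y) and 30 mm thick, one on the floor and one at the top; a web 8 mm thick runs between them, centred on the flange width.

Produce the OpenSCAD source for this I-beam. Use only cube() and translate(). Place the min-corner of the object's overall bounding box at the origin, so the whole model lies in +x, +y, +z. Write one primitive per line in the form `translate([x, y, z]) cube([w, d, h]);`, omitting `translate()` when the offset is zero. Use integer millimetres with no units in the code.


cube([1978, 120, 30]);
translate([0, 56, 30]) cube([1978, 8, 230]);
translate([0, 0, 260]) cube([1978, 120, 30]);


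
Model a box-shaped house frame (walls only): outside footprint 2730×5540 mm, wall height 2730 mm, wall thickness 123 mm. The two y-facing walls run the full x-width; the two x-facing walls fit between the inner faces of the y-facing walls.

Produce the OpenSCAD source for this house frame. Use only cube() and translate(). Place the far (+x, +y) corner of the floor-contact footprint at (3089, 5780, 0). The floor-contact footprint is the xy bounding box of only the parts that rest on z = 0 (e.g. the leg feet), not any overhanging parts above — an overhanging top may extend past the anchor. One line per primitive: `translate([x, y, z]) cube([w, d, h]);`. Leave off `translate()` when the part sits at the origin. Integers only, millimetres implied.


translate([359, 240, 0]) cube([2730, 123, 2730]);
translate([359, 5657, 0]) cube([2730, 123, 2730]);
translate([359, 363, 0]) cube([123, 5294, 2730]);
translate([2966, 363, 0]) cube([123, 5294, 2730]);


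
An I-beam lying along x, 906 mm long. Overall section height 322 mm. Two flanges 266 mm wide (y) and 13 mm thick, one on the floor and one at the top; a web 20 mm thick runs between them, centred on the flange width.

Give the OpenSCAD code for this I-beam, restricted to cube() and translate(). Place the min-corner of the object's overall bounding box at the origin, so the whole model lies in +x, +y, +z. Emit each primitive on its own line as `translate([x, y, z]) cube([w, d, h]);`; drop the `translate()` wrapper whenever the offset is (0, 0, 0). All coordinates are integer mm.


cube([906, 266, 13]);
translate([0, 123, 13]) cube([906, 20, 296]);
translate([0, 0, 309]) cube([906, 266, 13]);


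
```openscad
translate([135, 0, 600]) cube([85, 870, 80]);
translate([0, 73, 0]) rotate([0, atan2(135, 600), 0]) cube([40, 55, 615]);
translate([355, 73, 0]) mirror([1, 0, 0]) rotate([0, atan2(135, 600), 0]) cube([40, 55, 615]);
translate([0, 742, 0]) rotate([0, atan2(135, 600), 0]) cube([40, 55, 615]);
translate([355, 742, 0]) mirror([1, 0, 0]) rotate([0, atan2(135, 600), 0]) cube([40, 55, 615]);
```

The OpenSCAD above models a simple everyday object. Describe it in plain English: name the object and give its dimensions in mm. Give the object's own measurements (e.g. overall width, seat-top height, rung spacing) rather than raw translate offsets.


A sawhorse. A 85×870×80 mm beam (x, y, z) sits on two A-frame leg pairs. Each pair is two raked legs of 40×55 mm section (55 mm along y) splaying symmetrically in x. Each leg rises 600 mm vertically over 135 mm of horizontal reach and is 615 mm long along its own axis. Every leg's outer bottom edge rests on the floor and its outer top edge meets a bottom edge of the beam — the left legs (tilting toward +x) meet the beam's −x bottom edge, the right legs (their mirror images, tilting toward −x) meet its +x bottom edge — so the leg tops tuck under the beam, the beam's underside is 600 mm above the floor, and the feet are 355 mm apart outside-to-outside with the beam centred between them. The two leg pairs are set in 73 mm from either end of the beam.


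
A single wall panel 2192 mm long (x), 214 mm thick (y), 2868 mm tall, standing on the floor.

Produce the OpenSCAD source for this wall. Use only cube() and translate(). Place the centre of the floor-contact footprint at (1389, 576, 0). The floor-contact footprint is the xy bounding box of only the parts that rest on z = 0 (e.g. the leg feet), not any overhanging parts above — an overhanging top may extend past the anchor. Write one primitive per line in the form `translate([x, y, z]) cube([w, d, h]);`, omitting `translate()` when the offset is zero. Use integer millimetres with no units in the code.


translate([293, 469, 0]) cube([2192, 214, 2868]);


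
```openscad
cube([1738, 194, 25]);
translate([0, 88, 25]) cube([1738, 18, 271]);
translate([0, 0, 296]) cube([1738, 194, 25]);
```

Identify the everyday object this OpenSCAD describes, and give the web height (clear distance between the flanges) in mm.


An I-beam. The web height is 271 mm.

Two wide flanges with a thin centred web — an I-beam. Overall 321 mm minus two 25 mm flanges gives a web of 321 − 2·25 = 271 mm.


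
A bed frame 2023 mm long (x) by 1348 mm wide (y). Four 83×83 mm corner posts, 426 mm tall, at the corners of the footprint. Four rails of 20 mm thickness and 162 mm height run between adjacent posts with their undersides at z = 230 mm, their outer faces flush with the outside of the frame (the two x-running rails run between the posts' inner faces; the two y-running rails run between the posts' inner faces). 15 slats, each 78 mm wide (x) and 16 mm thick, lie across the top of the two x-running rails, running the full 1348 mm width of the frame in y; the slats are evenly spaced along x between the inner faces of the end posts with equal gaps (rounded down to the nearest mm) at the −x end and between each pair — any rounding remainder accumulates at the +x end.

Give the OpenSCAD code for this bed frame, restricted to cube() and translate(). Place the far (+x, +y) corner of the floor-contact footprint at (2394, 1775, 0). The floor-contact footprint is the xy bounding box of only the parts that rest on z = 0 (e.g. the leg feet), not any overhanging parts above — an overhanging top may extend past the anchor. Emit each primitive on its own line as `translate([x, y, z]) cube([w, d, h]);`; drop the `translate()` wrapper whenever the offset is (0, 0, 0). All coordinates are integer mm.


translate([371, 427, 0]) cube([83, 83, 426]);
translate([371, 1692, 0]) cube([83, 83, 426]);
translate([2311, 427, 0]) cube([83, 83, 426]);
translate([2311, 1692, 0]) cube([83, 83, 426]);
translate([454, 427, 230]) cube([1857, 20, 162]);
translate([454, 1755, 230]) cube([1857, 20, 162]);
translate([371, 510, 230]) cube([20, 1182, 162]);
translate([2374, 510, 230]) cube([20, 1182, 162]);
translate([496, 427, 392]) cube([78, 1348, 16]);
translate([616, 427, 392]) cube([78, 1348, 16]);
translate([736, 427, 392]) cube([78, 1348, 16]);
translate([856, 427, 392]) cube([78, 1348, 16]);
translate([976, 427, 392]) cube([78, 1348, 16]);
translate([1096, 427, 392]) cube([78, 1348, 16]);
translate([1216, 427, 392]) cube([78, 1348, 16]);
translate([1336, 427, 392]) cube([78, 1348, 16]);
translate([1456, 427, 392]) cube([78, 1348, 16]);
translate([1576, 427, 392]) cube([78, 1348, 16]);
translate([1696, 427, 392]) cube([78, 1348, 16]);
translate([1816, 427, 392]) cube([78, 1348, 16]);
translate([1936, 427, 392]) cube([78, 1348, 16]);
translate([2056, 427, 392]) cube([78, 1348, 16]);
translate([2176, 427, 392]) cube([78, 1348, 16]);


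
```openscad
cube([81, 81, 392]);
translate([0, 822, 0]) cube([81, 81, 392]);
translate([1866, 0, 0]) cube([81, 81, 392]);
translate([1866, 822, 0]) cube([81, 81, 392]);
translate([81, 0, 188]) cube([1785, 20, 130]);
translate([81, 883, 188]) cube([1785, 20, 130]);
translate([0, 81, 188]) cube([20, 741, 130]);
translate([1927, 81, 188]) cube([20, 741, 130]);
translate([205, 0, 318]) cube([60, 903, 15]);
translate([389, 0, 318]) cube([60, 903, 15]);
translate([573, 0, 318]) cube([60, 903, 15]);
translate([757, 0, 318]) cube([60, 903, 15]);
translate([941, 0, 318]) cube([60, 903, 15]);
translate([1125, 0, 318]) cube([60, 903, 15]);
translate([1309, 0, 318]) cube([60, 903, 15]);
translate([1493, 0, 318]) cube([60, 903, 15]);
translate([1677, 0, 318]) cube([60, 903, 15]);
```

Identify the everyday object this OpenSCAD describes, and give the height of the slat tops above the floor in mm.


A bed frame. The slat-top height is 333 mm.

Four posts, four rails, and a row of slats — a bed frame. Slats sit on the rails at z = 188 + 130 = 318; with slat thickness 15, the top is 333 mm.


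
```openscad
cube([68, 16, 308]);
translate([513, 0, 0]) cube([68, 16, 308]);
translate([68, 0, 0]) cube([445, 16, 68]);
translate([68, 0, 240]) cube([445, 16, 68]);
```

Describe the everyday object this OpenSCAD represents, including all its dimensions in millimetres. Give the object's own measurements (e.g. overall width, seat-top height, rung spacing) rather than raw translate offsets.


A rectangular picture frame lying in the x–z plane (depth along y). The opening is 445 mm wide (x) by 172 mm tall (z), surrounded by a border 68 mm wide on all four sides. The frame is 16 mm deep and is made of two full-height vertical stiles with two horizontal rails fitted between them.


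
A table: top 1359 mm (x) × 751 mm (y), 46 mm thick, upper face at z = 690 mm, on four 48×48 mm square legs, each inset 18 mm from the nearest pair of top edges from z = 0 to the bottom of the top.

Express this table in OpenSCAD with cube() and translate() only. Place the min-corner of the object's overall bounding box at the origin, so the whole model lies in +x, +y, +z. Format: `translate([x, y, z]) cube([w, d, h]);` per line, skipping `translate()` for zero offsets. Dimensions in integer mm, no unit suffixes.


translate([0, 0, 644]) cube([1359, 751, 46]);
translate([18, 18, 0]) cube([48, 48, 644]);
translate([1293, 18, 0]) cube([48, 48, 644]);
translate([18, 685, 0]) cube([48, 48, 644]);
translate([1293, 685, 0]) cube([48, 48, 644]);


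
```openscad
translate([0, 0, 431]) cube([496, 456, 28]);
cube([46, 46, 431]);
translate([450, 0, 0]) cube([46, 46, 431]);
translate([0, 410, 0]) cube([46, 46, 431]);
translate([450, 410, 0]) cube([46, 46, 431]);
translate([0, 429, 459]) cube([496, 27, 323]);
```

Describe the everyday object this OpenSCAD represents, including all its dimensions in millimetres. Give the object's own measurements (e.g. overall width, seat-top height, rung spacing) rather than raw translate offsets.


A chair. The seat is a 496×456×28 mm slab with its top at z = 459 mm, on four 46×46 mm corner legs (flush with the seat edges, standing on z = 0). A flat backrest 27 mm thick, 323 mm tall, spans the full seat width and rises from the seat top along its +y edge, rear face flush with the rear of the seat.
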